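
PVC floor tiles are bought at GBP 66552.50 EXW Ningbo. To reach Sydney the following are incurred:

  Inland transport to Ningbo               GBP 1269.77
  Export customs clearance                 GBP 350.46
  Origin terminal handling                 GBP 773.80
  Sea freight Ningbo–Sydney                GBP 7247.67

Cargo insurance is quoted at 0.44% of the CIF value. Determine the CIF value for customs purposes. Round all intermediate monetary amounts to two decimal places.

Let C be the CIF value. C = EXW price + pre-shipment costs + freight + 0.44% × C
C − 0.44% × C = 66552.50 + 1269.77 + 350.46 + 773.80 + 7247.67
0.9956 × C = 76194.20
C = 76194.20 / 0.9956 = 76530.94
Insurance premium = 0.44% × 76530.94 = 336.74

CIF value: GBP 76530.94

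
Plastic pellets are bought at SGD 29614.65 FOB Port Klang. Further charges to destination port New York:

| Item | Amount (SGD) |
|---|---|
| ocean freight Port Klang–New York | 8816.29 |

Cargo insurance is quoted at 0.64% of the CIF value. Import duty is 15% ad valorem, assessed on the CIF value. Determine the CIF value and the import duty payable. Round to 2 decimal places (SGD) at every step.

CIF value: SGD 38678.48; import duty: SGD 5801.77

Let C be the CIF value. C = FOB price + freight + 0.64% × C
C − 0.64% × C = 29614.65 + 8816.29
0.9936 × C = 38430.94
C = 38430.94 / 0.9936 = 38678.48
Insurance premium = 0.64% × 38678.48 = 247.54
Import duty = 38678.48 × 15% = 5801.77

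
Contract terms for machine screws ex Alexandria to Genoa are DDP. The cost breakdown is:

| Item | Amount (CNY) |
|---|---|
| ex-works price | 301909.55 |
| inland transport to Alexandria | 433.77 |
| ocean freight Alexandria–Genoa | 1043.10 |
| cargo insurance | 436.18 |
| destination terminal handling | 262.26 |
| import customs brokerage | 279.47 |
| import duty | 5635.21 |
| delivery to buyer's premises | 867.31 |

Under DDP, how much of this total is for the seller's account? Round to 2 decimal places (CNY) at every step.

DDP: the seller bears all costs including import duty.
Seller's account: goods 301909.55 + inland to port 433.77 + freight 1043.10 + insurance 436.18 + destination terminal 262.26 + brokerage 279.47 + duty 5635.21 + delivery 867.31 = 310866.85
Buyer's account: 0.00

Seller's account: CNY 310866.85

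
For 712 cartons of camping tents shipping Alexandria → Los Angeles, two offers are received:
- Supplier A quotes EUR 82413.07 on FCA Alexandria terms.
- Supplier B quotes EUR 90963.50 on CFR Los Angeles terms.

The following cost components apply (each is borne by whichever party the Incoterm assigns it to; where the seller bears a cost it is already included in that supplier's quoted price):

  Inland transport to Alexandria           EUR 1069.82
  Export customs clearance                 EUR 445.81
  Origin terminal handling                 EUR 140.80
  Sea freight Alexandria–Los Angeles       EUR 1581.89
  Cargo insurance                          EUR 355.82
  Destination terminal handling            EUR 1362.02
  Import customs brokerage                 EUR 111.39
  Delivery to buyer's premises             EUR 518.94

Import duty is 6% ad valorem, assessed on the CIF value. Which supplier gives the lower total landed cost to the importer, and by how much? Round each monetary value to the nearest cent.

Supplier A (FCA):
CIF value = FCA price + origin terminal + freight + insurance = 82413.07 + 140.80 + 1581.89 + 355.82 = 84491.58
Import duty = 84491.58 × 6% = 5069.49
Buyer bears (A): 140.80 + 1581.89 + 355.82 + 1362.02 + 111.39 + 518.94 = 4070.86
Landed cost (A) = invoice 82413.07 + 4070.86 + duty 5069.49 = 91553.42
Supplier B (CFR):
CIF value = CFR price + insurance = 90963.50 + 355.82 = 91319.32
Import duty = 91319.32 × 6% = 5479.16
Buyer bears (B): 355.82 + 1362.02 + 111.39 + 518.94 = 2348.17
Landed cost (B) = invoice 90963.50 + 2348.17 + duty 5479.16 = 98790.83
Difference = |91553.42 − 98790.83| = 7237.41

Supplier A is cheaper by EUR 7237.41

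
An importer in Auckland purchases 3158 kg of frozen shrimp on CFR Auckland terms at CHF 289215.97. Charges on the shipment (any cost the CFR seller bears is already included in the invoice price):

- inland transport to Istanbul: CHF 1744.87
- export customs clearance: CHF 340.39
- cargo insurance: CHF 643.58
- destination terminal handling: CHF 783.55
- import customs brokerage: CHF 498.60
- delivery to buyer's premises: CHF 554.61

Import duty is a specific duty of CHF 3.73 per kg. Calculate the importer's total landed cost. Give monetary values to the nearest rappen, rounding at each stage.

CFR: the seller pays costs through ocean freight to the destination port, but not insurance.
Already in the invoice (seller's account under CFR): inland to port, export clearance — exclude.
CIF value = CFR price + insurance = 289215.97 + 643.58 = 289859.55
Import duty = 3158 × 3.73 = 11779.34
Buyer bears: insurance 643.58 + destination terminal 783.55 + brokerage 498.60 + delivery 554.61 + duty 11779.34 = 14259.68
Landed cost = invoice 289215.97 + 14259.68 = 303475.65

Total landed cost: CHF 303475.65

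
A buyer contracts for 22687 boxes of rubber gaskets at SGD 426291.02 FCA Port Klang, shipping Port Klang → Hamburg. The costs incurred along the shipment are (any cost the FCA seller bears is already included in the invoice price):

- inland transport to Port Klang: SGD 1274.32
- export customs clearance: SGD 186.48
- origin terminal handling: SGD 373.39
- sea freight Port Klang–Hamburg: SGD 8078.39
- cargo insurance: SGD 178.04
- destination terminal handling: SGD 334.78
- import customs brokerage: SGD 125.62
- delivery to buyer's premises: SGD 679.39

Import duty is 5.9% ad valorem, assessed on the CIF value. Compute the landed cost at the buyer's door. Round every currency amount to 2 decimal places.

Total landed cost: SGD 461720.96

FCA: the seller delivers export-cleared goods to the carrier; the buyer bears costs from that point.
Already in the invoice (seller's account under FCA): inland to port, export clearance — exclude.
CIF value = FCA price + origin terminal + freight + insurance = 426291.02 + 373.39 + 8078.39 + 178.04 = 434920.84
Import duty = 434920.84 × 5.9% = 25660.33
Buyer bears: origin terminal 373.39 + freight 8078.39 + insurance 178.04 + destination terminal 334.78 + brokerage 125.62 + delivery 679.39 + duty 25660.33 = 35429.94
Landed cost = invoice 426291.02 + 35429.94 = 461720.96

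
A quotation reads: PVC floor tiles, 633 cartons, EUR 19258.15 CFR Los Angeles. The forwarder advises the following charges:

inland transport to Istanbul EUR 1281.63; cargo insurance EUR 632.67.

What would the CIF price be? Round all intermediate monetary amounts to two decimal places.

CIF price: EUR 19890.82

Not relevant to the conversion: inland to port — on the seller under both CFR and CIF; already in the CFR price and stays in the CIF price.
From CFR to CIF, the seller additionally bears: insurance.
CIF price = 19258.15 + 632.67 = 19890.82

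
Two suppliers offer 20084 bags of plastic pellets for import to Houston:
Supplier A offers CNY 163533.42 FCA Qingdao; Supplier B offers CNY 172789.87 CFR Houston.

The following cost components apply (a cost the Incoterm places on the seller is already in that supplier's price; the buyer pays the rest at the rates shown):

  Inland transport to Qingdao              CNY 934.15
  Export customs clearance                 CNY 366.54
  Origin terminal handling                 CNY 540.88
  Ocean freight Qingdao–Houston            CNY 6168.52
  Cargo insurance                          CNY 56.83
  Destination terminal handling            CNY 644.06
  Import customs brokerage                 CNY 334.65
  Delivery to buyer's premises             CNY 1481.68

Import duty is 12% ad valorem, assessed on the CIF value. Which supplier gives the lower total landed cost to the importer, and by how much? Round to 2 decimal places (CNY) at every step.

Supplier A (FCA):
CIF value = FCA price + origin terminal + freight + insurance = 163533.42 + 540.88 + 6168.52 + 56.83 = 170299.65
Import duty = 170299.65 × 12% = 20435.96
Buyer bears (A): 540.88 + 6168.52 + 56.83 + 644.06 + 334.65 + 1481.68 = 9226.62
Landed cost (A) = invoice 163533.42 + 9226.62 + duty 20435.96 = 193196.00
Supplier B (CFR):
CIF value = CFR price + insurance = 172789.87 + 56.83 = 172846.70
Import duty = 172846.70 × 12% = 20741.60
Buyer bears (B): 56.83 + 644.06 + 334.65 + 1481.68 = 2517.22
Landed cost (B) = invoice 172789.87 + 2517.22 + duty 20741.60 = 196048.69
Difference = |193196.00 − 196048.69| = 2852.69

Supplier A is cheaper by CNY 2852.69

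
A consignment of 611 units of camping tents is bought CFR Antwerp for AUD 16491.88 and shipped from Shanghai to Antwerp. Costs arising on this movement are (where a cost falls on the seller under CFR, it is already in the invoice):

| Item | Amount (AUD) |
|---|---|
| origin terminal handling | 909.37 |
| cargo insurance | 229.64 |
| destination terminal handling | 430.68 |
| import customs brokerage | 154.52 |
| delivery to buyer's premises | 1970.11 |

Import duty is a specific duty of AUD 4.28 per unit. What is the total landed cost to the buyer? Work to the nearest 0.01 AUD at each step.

CFR: the seller pays costs through ocean freight to the destination port, but not insurance.
Already in the invoice (seller's account under CFR): origin terminal — exclude.
CIF value = CFR price + insurance = 16491.88 + 229.64 = 16721.52
Import duty = 611 × 4.28 = 2615.08
Buyer bears: insurance 229.64 + destination terminal 430.68 + brokerage 154.52 + delivery 1970.11 + duty 2615.08 = 5400.03
Landed cost = invoice 16491.88 + 5400.03 = 21891.91

Total landed cost: AUD 21891.91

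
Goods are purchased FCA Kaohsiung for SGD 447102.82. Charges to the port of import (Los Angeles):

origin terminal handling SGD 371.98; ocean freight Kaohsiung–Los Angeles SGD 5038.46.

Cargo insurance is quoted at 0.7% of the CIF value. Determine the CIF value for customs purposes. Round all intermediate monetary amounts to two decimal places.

CIF value: SGD 455703.18

Let C be the CIF value. C = FCA price + pre-shipment costs + freight + 0.7% × C
C − 0.7% × C = 447102.82 + 371.98 + 5038.46
0.993 × C = 452513.26
C = 452513.26 / 0.993 = 455703.18
Insurance premium = 0.7% × 455703.18 = 3189.92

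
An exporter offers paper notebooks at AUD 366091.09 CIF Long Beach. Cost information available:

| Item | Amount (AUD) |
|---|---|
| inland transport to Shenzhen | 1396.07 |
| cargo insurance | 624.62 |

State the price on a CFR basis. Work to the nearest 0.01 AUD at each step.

CFR price: AUD 365466.47

Not relevant to the conversion: inland to port — on the seller under both CIF and CFR; already in the CIF price and stays in the CFR price.
From CIF to CFR, the seller no longer bears: insurance.
CFR price = 366091.09 − 624.62 = 365466.47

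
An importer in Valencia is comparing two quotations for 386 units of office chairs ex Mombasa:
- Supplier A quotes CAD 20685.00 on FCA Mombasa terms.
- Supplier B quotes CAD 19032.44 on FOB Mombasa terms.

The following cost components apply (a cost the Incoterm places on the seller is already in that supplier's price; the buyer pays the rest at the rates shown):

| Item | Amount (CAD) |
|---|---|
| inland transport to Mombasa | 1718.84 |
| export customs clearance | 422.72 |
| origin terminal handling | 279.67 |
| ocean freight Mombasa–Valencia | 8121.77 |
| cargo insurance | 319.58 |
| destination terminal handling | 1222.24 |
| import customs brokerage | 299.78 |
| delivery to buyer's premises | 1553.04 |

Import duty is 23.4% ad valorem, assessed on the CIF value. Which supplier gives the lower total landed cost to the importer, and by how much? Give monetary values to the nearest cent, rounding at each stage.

Supplier B is cheaper by CAD 2384.37

Supplier A (FCA):
CIF value = FCA price + origin terminal + freight + insurance = 20685.00 + 279.67 + 8121.77 + 319.58 = 29406.02
Import duty = 29406.02 × 23.4% = 6881.01
Buyer bears (A): 279.67 + 8121.77 + 319.58 + 1222.24 + 299.78 + 1553.04 = 11796.08
Landed cost (A) = invoice 20685.00 + 11796.08 + duty 6881.01 = 39362.09
Supplier B (FOB):
CIF value = FOB price + freight + insurance = 19032.44 + 8121.77 + 319.58 = 27473.79
Import duty = 27473.79 × 23.4% = 6428.87
Buyer bears (B): 8121.77 + 319.58 + 1222.24 + 299.78 + 1553.04 = 11516.41
Landed cost (B) = invoice 19032.44 + 11516.41 + duty 6428.87 = 36977.72
Difference = |39362.09 − 36977.72| = 2384.37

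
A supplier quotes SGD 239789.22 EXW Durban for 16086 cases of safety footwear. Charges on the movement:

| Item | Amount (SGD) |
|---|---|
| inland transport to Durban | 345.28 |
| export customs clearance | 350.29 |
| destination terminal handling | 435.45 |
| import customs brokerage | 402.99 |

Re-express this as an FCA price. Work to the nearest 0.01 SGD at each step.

Not relevant to the conversion: destination terminal, brokerage — on the buyer under both terms; not part of either seller's price.
From EXW to FCA, the seller additionally bears: inland to port, export clearance.
FCA price = 239789.22 + 345.28 + 350.29 = 240484.79

FCA price: SGD 240484.79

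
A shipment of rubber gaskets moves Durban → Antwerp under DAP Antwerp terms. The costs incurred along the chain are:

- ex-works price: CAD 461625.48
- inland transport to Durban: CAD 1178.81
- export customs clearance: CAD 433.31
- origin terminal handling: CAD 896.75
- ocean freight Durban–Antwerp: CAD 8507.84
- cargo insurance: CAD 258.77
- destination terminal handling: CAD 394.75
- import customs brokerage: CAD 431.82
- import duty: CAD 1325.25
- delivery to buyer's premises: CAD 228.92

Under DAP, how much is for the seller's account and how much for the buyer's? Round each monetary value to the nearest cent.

Seller: CAD 473524.63; buyer: CAD 1757.07

DAP: the seller bears all costs to the named destination except import duty and clearance.
Seller's account: goods 461625.48 + inland to port 1178.81 + export clearance 433.31 + origin terminal 896.75 + freight 8507.84 + insurance 258.77 + destination terminal 394.75 + delivery 228.92 = 473524.63
Buyer's account: brokerage 431.82 + duty 1325.25 = 1757.07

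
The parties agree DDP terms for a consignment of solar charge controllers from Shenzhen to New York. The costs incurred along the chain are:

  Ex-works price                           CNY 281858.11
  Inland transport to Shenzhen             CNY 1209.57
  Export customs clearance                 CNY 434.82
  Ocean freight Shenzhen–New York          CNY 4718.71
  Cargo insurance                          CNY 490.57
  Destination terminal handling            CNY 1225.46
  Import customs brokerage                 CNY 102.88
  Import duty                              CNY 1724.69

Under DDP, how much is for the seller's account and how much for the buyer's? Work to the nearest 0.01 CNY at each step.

DDP: the seller bears all costs including import duty.
Seller's account: goods 281858.11 + inland to port 1209.57 + export clearance 434.82 + freight 4718.71 + insurance 490.57 + destination terminal 1225.46 + brokerage 102.88 + duty 1724.69 = 291764.81
Buyer's account: 0.00

Seller: CNY 291764.81; buyer: CNY 0.00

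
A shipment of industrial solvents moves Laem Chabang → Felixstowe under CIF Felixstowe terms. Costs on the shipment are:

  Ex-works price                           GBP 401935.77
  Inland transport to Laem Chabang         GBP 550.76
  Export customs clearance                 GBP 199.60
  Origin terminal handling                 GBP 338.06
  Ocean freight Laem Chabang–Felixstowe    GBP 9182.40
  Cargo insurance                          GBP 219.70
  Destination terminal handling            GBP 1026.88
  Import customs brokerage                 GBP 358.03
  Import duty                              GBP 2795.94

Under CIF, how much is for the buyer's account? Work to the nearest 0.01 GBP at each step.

Buyer's account: GBP 4180.85

CIF: the seller pays costs through ocean freight and marine insurance to the destination port.
Seller's account: goods 401935.77 + inland to port 550.76 + export clearance 199.60 + origin terminal 338.06 + freight 9182.40 + insurance 219.70 = 412426.29
Buyer's account: destination terminal 1026.88 + brokerage 358.03 + duty 2795.94 = 4180.85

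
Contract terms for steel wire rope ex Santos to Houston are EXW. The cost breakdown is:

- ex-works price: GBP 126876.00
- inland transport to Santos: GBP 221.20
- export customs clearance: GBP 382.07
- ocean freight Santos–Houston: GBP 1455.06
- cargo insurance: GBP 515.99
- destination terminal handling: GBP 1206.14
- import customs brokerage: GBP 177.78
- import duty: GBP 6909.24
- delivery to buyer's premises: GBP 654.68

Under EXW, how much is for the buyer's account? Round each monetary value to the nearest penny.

Buyer's account: GBP 11522.16

EXW: the seller makes goods available at their premises; the buyer bears all onward costs.
Seller's account: goods 126876.00 = 126876.00
Buyer's account: inland to port 221.20 + export clearance 382.07 + freight 1455.06 + insurance 515.99 + destination terminal 1206.14 + brokerage 177.78 + duty 6909.24 + delivery 654.68 = 11522.16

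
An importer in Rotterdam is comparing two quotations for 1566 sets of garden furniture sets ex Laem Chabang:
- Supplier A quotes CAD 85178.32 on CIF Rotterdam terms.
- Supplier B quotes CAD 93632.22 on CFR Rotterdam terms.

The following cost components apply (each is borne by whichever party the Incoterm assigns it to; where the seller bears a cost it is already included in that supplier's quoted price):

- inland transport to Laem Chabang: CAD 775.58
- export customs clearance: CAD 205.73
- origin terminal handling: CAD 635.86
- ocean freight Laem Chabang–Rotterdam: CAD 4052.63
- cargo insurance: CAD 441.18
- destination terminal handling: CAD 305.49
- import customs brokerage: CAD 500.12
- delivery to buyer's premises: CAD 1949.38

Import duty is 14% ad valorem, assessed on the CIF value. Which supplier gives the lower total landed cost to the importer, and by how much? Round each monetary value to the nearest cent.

Supplier A (CIF):
The CIF price already equals the CIF value: 85178.32
Import duty = 85178.32 × 14% = 11924.96
Buyer bears (A): 305.49 + 500.12 + 1949.38 = 2754.99
Landed cost (A) = invoice 85178.32 + 2754.99 + duty 11924.96 = 99858.27
Supplier B (CFR):
CIF value = CFR price + insurance = 93632.22 + 441.18 = 94073.40
Import duty = 94073.40 × 14% = 13170.28
Buyer bears (B): 441.18 + 305.49 + 500.12 + 1949.38 = 3196.17
Landed cost (B) = invoice 93632.22 + 3196.17 + duty 13170.28 = 109998.67
Difference = |99858.27 − 109998.67| = 10140.40

Supplier A is cheaper by CAD 10140.40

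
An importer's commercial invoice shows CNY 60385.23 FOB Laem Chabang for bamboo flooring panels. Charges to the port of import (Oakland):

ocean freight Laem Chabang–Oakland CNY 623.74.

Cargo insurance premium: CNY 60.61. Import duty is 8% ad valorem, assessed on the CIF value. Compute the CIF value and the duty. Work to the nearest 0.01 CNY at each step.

CIF value: CNY 61069.58; import duty: CNY 4885.57

CIF = FOB price + freight + insurance
CIF = 60385.23 + 623.74 + 60.61 = 61069.58
Import duty = 61069.58 × 8% = 4885.57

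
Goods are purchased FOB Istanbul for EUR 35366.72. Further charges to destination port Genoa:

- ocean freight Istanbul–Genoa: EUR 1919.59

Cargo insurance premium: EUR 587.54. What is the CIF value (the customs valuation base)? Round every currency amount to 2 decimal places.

CIF value: EUR 37873.85

CIF = FOB price + freight + insurance
CIF = 35366.72 + 1919.59 + 587.54 = 37873.85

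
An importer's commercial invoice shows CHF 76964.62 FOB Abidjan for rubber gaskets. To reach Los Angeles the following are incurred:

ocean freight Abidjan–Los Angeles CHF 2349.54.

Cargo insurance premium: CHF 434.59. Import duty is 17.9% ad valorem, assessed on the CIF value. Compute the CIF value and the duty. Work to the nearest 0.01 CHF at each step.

CIF value: CHF 79748.75; import duty: CHF 14275.03

CIF = FOB price + freight + insurance
CIF = 76964.62 + 2349.54 + 434.59 = 79748.75
Import duty = 79748.75 × 17.9% = 14275.03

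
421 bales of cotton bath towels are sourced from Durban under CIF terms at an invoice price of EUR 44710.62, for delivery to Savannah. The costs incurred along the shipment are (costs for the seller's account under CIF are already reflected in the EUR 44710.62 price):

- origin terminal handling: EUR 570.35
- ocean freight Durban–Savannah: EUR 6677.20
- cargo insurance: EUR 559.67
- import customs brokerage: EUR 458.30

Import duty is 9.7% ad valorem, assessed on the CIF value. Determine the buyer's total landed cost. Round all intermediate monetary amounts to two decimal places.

Total landed cost: EUR 49505.85

CIF: the seller pays costs through ocean freight and marine insurance to the destination port.
Already in the invoice (seller's account under CIF): origin terminal, freight, insurance — exclude.
The CIF price already equals the CIF value: 44710.62
Import duty = 44710.62 × 9.7% = 4336.93
Buyer bears: brokerage 458.30 + duty 4336.93 = 4795.23
Landed cost = invoice 44710.62 + 4795.23 = 49505.85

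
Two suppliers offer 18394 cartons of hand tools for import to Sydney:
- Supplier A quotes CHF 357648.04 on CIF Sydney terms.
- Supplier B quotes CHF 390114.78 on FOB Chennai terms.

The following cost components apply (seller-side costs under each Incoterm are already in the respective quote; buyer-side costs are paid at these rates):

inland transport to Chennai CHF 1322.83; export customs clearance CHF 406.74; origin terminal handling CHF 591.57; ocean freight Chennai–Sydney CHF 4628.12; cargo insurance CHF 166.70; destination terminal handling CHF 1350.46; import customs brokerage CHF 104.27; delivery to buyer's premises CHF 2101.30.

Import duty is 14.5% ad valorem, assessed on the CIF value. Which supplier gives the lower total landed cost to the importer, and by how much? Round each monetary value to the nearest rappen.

Supplier A (CIF):
The CIF price already equals the CIF value: 357648.04
Import duty = 357648.04 × 14.5% = 51858.97
Buyer bears (A): 1350.46 + 104.27 + 2101.30 = 3556.03
Landed cost (A) = invoice 357648.04 + 3556.03 + duty 51858.97 = 413063.04
Supplier B (FOB):
CIF value = FOB price + freight + insurance = 390114.78 + 4628.12 + 166.70 = 394909.60
Import duty = 394909.60 × 14.5% = 57261.89
Buyer bears (B): 4628.12 + 166.70 + 1350.46 + 104.27 + 2101.30 = 8350.85
Landed cost (B) = invoice 390114.78 + 8350.85 + duty 57261.89 = 455727.52
Difference = |413063.04 − 455727.52| = 42664.48

Supplier A is cheaper by CHF 42664.48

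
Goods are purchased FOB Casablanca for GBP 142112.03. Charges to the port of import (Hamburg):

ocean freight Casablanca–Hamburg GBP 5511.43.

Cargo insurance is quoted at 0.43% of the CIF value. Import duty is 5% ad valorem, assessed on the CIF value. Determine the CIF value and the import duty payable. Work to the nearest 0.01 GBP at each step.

CIF value: GBP 148260.98; import duty: GBP 7413.05

Let C be the CIF value. C = FOB price + freight + 0.43% × C
C − 0.43% × C = 142112.03 + 5511.43
0.9957 × C = 147623.46
C = 147623.46 / 0.9957 = 148260.98
Insurance premium = 0.43% × 148260.98 = 637.52
Import duty = 148260.98 × 5% = 7413.05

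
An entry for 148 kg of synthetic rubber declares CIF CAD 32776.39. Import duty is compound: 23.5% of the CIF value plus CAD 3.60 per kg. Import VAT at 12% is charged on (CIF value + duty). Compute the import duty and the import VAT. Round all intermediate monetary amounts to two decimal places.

Import duty: CAD 8235.25; import VAT: CAD 4921.40

Ad valorem component: 32776.39 × 23.5% = 7702.45
Specific component: 148 × 3.60 = 532.80
Import duty = 7702.45 + 532.80 = 8235.25
VAT base = CIF + duty = 32776.39 + 8235.25 = 41011.64
Import VAT = 41011.64 × 12% = 4921.40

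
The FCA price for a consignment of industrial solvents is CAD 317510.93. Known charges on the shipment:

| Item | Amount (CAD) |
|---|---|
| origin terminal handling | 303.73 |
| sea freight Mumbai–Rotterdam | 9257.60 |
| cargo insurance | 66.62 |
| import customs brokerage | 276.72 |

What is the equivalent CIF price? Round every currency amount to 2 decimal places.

CIF price: CAD 327138.88

Not relevant to the conversion: brokerage — on the buyer under both terms; not part of either seller's price.
From FCA to CIF, the seller additionally bears: origin terminal, freight, insurance.
CIF price = 317510.93 + 303.73 + 9257.60 + 66.62 = 327138.88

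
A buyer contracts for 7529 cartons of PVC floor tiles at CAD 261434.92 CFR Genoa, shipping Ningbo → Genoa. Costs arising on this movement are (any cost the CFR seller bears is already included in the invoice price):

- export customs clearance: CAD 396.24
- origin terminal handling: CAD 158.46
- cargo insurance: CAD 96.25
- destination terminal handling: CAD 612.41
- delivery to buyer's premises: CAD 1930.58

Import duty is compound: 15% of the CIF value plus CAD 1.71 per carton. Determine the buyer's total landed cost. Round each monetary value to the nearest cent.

CFR: the seller pays costs through ocean freight to the destination port, but not insurance.
Already in the invoice (seller's account under CFR): export clearance, origin terminal — exclude.
CIF value = CFR price + insurance = 261434.92 + 96.25 = 261531.17
Ad valorem component: 261531.17 × 15% = 39229.68
Specific component: 7529 × 1.71 = 12874.59
Import duty = 39229.68 + 12874.59 = 52104.27
Buyer bears: insurance 96.25 + destination terminal 612.41 + delivery 1930.58 + duty 52104.27 = 54743.51
Landed cost = invoice 261434.92 + 54743.51 = 316178.43

Total landed cost: CAD 316178.43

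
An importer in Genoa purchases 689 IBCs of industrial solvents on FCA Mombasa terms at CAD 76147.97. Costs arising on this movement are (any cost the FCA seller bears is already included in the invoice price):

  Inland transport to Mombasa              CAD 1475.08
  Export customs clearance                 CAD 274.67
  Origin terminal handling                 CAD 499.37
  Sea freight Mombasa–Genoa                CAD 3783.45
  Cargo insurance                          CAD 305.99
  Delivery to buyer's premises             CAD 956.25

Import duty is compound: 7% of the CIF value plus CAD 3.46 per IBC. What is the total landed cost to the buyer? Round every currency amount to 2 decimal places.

FCA: the seller delivers export-cleared goods to the carrier; the buyer bears costs from that point.
Already in the invoice (seller's account under FCA): inland to port, export clearance — exclude.
CIF value = FCA price + origin terminal + freight + insurance = 76147.97 + 499.37 + 3783.45 + 305.99 = 80736.78
Ad valorem component: 80736.78 × 7% = 5651.57
Specific component: 689 × 3.46 = 2383.94
Import duty = 5651.57 + 2383.94 = 8035.51
Buyer bears: origin terminal 499.37 + freight 3783.45 + insurance 305.99 + delivery 956.25 + duty 8035.51 = 13580.57
Landed cost = invoice 76147.97 + 13580.57 = 89728.54

Total landed cost: CAD 89728.54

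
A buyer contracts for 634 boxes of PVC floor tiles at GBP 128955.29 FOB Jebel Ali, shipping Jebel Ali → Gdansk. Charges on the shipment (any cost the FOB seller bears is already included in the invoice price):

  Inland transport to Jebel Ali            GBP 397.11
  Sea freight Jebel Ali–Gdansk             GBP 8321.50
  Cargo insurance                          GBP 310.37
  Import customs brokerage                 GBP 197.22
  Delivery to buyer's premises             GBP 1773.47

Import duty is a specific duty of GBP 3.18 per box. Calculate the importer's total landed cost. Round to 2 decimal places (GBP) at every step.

FOB: the seller bears costs until goods are on board at the origin port; the buyer bears freight, insurance and all costs thereafter.
Already in the invoice (seller's account under FOB): inland to port — exclude.
CIF value = FOB price + freight + insurance = 128955.29 + 8321.50 + 310.37 = 137587.16
Import duty = 634 × 3.18 = 2016.12
Buyer bears: freight 8321.50 + insurance 310.37 + brokerage 197.22 + delivery 1773.47 + duty 2016.12 = 12618.68
Landed cost = invoice 128955.29 + 12618.68 = 141573.97

Total landed cost: GBP 141573.97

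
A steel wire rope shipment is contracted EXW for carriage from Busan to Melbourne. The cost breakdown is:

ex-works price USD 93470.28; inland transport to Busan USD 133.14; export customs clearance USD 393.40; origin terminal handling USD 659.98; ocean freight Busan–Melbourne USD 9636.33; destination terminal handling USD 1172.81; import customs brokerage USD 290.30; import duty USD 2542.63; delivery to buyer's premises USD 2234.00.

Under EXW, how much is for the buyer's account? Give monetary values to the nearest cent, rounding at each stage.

Buyer's account: USD 17062.59

EXW: the seller makes goods available at their premises; the buyer bears all onward costs.
Seller's account: goods 93470.28 = 93470.28
Buyer's account: inland to port 133.14 + export clearance 393.40 + origin terminal 659.98 + freight 9636.33 + destination terminal 1172.81 + brokerage 290.30 + duty 2542.63 + delivery 2234.00 = 17062.59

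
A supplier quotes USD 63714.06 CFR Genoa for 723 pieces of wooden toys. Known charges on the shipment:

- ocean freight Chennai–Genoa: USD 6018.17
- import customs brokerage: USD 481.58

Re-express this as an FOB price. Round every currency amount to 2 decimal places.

FOB price: USD 57695.89

Not relevant to the conversion: brokerage — on the buyer under both terms; not part of either seller's price.
From CFR to FOB, the seller no longer bears: freight.
FOB price = 63714.06 − 6018.17 = 57695.89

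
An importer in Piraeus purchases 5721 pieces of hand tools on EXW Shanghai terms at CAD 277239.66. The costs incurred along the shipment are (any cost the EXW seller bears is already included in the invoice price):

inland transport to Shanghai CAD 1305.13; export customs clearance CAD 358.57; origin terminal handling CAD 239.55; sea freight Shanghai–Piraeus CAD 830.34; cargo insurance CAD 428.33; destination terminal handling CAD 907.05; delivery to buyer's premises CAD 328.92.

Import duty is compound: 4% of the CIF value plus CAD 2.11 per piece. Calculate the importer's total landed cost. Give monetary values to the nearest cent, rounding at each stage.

Total landed cost: CAD 304924.92

EXW: the seller makes goods available at their premises; the buyer bears all onward costs.
CIF value = EXW price + inland to port + export clearance + origin terminal + freight + insurance = 277239.66 + 1305.13 + 358.57 + 239.55 + 830.34 + 428.33 = 280401.58
Ad valorem component: 280401.58 × 4% = 11216.06
Specific component: 5721 × 2.11 = 12071.31
Import duty = 11216.06 + 12071.31 = 23287.37
Buyer bears: inland to port 1305.13 + export clearance 358.57 + origin terminal 239.55 + freight 830.34 + insurance 428.33 + destination terminal 907.05 + delivery 328.92 + duty 23287.37 = 27685.26
Landed cost = invoice 277239.66 + 27685.26 = 304924.92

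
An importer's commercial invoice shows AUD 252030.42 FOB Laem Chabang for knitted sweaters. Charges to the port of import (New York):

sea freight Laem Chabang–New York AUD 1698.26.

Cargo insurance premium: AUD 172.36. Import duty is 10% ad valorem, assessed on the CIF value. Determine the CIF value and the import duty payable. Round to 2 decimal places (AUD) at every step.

CIF = FOB price + freight + insurance
CIF = 252030.42 + 1698.26 + 172.36 = 253901.04
Import duty = 253901.04 × 10% = 25390.10

CIF value: AUD 253901.04; import duty: AUD 25390.10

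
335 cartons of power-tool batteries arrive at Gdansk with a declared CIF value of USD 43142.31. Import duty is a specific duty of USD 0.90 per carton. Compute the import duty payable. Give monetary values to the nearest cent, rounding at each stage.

Import duty: USD 301.50

Import duty = 335 × 0.90 = 301.50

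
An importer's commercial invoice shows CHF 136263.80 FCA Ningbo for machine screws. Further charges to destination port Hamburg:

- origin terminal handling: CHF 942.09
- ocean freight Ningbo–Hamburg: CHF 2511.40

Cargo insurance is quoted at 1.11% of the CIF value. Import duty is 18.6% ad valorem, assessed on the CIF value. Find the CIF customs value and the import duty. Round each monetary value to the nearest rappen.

Let C be the CIF value. C = FCA price + pre-shipment costs + freight + 1.11% × C
C − 1.11% × C = 136263.80 + 942.09 + 2511.40
0.9889 × C = 139717.29
C = 139717.29 / 0.9889 = 141285.56
Insurance premium = 1.11% × 141285.56 = 1568.27
Import duty = 141285.56 × 18.6% = 26279.11

CIF value: CHF 141285.56; import duty: CHF 26279.11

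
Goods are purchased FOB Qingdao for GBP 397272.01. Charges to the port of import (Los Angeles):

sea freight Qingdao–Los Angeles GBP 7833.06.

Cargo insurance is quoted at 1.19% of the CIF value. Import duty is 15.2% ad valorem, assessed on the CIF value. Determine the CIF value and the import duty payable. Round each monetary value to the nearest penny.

CIF value: GBP 409983.88; import duty: GBP 62317.55

Let C be the CIF value. C = FOB price + freight + 1.19% × C
C − 1.19% × C = 397272.01 + 7833.06
0.9881 × C = 405105.07
C = 405105.07 / 0.9881 = 409983.88
Insurance premium = 1.19% × 409983.88 = 4878.81
Import duty = 409983.88 × 15.2% = 62317.55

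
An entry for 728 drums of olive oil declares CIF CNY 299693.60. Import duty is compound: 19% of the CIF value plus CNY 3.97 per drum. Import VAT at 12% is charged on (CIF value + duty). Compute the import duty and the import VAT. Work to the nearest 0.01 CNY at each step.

Import duty: CNY 59831.94; import VAT: CNY 43143.06

Ad valorem component: 299693.60 × 19% = 56941.78
Specific component: 728 × 3.97 = 2890.16
Import duty = 56941.78 + 2890.16 = 59831.94
VAT base = CIF + duty = 299693.60 + 59831.94 = 359525.54
Import VAT = 359525.54 × 12% = 43143.06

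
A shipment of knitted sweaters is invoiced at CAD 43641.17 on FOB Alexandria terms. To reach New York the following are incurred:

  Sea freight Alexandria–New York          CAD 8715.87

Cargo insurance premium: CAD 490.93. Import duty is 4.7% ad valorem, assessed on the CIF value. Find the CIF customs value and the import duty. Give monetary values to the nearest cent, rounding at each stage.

CIF value: CAD 52847.97; import duty: CAD 2483.85

CIF = FOB price + freight + insurance
CIF = 43641.17 + 8715.87 + 490.93 = 52847.97
Import duty = 52847.97 × 4.7% = 2483.85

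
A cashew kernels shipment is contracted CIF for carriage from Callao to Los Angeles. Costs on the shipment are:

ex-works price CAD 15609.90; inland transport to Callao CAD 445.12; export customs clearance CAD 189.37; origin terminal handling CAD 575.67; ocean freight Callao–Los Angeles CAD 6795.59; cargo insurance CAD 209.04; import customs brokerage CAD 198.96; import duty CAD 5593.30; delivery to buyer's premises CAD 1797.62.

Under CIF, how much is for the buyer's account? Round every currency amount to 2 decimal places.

CIF: the seller pays costs through ocean freight and marine insurance to the destination port.
Seller's account: goods 15609.90 + inland to port 445.12 + export clearance 189.37 + origin terminal 575.67 + freight 6795.59 + insurance 209.04 = 23824.69
Buyer's account: brokerage 198.96 + duty 5593.30 + delivery 1797.62 = 7589.88

Buyer's account: CAD 7589.88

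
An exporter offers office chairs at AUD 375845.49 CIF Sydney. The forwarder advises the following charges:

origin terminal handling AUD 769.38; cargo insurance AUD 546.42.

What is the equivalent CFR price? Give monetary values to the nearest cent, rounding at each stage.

CFR price: AUD 375299.07

Not relevant to the conversion: origin terminal — on the seller under both CIF and CFR; already in the CIF price and stays in the CFR price.
From CIF to CFR, the seller no longer bears: insurance.
CFR price = 375845.49 − 546.42 = 375299.07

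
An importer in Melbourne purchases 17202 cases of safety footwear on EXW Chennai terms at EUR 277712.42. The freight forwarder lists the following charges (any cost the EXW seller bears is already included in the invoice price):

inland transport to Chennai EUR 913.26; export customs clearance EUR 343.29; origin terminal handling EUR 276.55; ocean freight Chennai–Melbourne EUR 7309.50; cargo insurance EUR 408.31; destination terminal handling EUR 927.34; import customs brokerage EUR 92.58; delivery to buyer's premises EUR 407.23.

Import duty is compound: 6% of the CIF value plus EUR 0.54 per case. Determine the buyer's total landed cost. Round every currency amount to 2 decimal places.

EXW: the seller makes goods available at their premises; the buyer bears all onward costs.
CIF value = EXW price + inland to port + export clearance + origin terminal + freight + insurance = 277712.42 + 913.26 + 343.29 + 276.55 + 7309.50 + 408.31 = 286963.33
Ad valorem component: 286963.33 × 6% = 17217.80
Specific component: 17202 × 0.54 = 9289.08
Import duty = 17217.80 + 9289.08 = 26506.88
Buyer bears: inland to port 913.26 + export clearance 343.29 + origin terminal 276.55 + freight 7309.50 + insurance 408.31 + destination terminal 927.34 + brokerage 92.58 + delivery 407.23 + duty 26506.88 = 37184.94
Landed cost = invoice 277712.42 + 37184.94 = 314897.36

Total landed cost: EUR 314897.36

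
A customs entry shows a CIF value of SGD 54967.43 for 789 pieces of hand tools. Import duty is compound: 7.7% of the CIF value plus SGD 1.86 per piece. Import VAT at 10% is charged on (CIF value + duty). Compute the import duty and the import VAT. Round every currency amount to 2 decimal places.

Ad valorem component: 54967.43 × 7.7% = 4232.49
Specific component: 789 × 1.86 = 1467.54
Import duty = 4232.49 + 1467.54 = 5700.03
VAT base = CIF + duty = 54967.43 + 5700.03 = 60667.46
Import VAT = 60667.46 × 10% = 6066.75

Import duty: SGD 5700.03; import VAT: SGD 6066.75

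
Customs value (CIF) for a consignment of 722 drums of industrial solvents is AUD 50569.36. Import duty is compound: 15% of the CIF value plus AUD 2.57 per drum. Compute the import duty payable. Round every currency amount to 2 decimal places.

Ad valorem component: 50569.36 × 15% = 7585.40
Specific component: 722 × 2.57 = 1855.54
Import duty = 7585.40 + 1855.54 = 9440.94

Import duty: AUD 9440.94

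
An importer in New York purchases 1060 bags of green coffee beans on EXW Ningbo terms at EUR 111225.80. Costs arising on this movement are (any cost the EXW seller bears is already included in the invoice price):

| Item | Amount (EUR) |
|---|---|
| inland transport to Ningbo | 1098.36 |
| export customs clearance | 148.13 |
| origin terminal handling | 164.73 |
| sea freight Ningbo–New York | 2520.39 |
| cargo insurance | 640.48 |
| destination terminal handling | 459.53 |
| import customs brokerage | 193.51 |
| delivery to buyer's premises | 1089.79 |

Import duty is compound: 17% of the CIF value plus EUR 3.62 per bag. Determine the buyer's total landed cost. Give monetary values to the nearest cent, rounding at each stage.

EXW: the seller makes goods available at their premises; the buyer bears all onward costs.
CIF value = EXW price + inland to port + export clearance + origin terminal + freight + insurance = 111225.80 + 1098.36 + 148.13 + 164.73 + 2520.39 + 640.48 = 115797.89
Ad valorem component: 115797.89 × 17% = 19685.64
Specific component: 1060 × 3.62 = 3837.20
Import duty = 19685.64 + 3837.20 = 23522.84
Buyer bears: inland to port 1098.36 + export clearance 148.13 + origin terminal 164.73 + freight 2520.39 + insurance 640.48 + destination terminal 459.53 + brokerage 193.51 + delivery 1089.79 + duty 23522.84 = 29837.76
Landed cost = invoice 111225.80 + 29837.76 = 141063.56

Total landed cost: EUR 141063.56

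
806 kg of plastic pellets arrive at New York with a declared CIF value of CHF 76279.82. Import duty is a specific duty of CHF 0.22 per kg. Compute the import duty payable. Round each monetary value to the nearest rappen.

Import duty: CHF 177.32

Import duty = 806 × 0.22 = 177.32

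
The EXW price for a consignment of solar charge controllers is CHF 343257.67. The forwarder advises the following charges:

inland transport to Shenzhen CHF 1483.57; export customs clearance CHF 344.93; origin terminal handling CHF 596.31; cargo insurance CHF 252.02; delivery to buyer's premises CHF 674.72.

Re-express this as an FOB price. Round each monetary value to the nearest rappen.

FOB price: CHF 345682.48

Not relevant to the conversion: delivery, insurance — on the buyer under both terms; not part of either seller's price.
From EXW to FOB, the seller additionally bears: inland to port, export clearance, origin terminal.
FOB price = 343257.67 + 1483.57 + 344.93 + 596.31 = 345682.48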